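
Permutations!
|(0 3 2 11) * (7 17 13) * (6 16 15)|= |(0 3 2 11)(6 16 15)(7 17 13)|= 12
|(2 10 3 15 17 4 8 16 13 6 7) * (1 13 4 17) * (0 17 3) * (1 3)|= |(0 17 1 13 6 7 2 10)(3 15)(4 8 16)|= 24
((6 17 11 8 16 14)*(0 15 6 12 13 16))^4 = (0 11 6)(8 17 15)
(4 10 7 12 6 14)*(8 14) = [0, 1, 2, 3, 10, 5, 8, 12, 14, 9, 7, 11, 6, 13, 4] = (4 10 7 12 6 8 14)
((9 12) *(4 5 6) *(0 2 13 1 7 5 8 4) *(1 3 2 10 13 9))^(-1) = (0 6 5 7 1 12 9 2 3 13 10)(4 8)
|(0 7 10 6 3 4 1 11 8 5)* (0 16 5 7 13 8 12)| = |(0 13 8 7 10 6 3 4 1 11 12)(5 16)| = 22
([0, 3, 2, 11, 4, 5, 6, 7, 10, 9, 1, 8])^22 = (1 11 10 3 8)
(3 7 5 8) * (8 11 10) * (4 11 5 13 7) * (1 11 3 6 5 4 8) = (1 11 10)(3 8 6 5 4)(7 13) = [0, 11, 2, 8, 3, 4, 5, 13, 6, 9, 1, 10, 12, 7]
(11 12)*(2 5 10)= (2 5 10)(11 12)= [0, 1, 5, 3, 4, 10, 6, 7, 8, 9, 2, 12, 11]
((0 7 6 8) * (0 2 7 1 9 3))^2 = ((0 1 9 3)(2 7 6 8))^2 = (0 9)(1 3)(2 6)(7 8)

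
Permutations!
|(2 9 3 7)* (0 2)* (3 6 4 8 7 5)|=14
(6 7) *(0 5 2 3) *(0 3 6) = (0 5 2 6 7) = [5, 1, 6, 3, 4, 2, 7, 0]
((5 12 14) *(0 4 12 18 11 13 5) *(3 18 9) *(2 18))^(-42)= ((0 4 12 14)(2 18 11 13 5 9 3))^(-42)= (18)(0 12)(4 14)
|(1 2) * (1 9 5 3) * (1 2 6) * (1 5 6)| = 5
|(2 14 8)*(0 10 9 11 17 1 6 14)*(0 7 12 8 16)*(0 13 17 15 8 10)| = |(1 6 14 16 13 17)(2 7 12 10 9 11 15 8)| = 24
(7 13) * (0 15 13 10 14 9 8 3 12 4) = (0 15 13 7 10 14 9 8 3 12 4) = [15, 1, 2, 12, 0, 5, 6, 10, 3, 8, 14, 11, 4, 7, 9, 13]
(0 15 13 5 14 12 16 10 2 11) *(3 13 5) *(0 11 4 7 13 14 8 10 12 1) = (0 15 5 8 10 2 4 7 13 3 14 1)(12 16) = [15, 0, 4, 14, 7, 8, 6, 13, 10, 9, 2, 11, 16, 3, 1, 5, 12]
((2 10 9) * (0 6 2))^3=(0 10 6 9 2)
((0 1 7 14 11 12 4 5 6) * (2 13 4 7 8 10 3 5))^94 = ((0 1 8 10 3 5 6)(2 13 4)(7 14 11 12))^94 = (0 10 6 8 5 1 3)(2 13 4)(7 11)(12 14)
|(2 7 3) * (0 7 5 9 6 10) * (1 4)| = 8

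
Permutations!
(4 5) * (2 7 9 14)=(2 7 9 14)(4 5)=[0, 1, 7, 3, 5, 4, 6, 9, 8, 14, 10, 11, 12, 13, 2]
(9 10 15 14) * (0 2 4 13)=[2, 1, 4, 3, 13, 5, 6, 7, 8, 10, 15, 11, 12, 0, 9, 14]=(0 2 4 13)(9 10 15 14)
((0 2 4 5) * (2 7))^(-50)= (7)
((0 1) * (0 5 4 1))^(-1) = (1 4 5)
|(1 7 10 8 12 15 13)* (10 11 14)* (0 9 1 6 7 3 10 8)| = |(0 9 1 3 10)(6 7 11 14 8 12 15 13)| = 40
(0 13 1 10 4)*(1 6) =(0 13 6 1 10 4) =[13, 10, 2, 3, 0, 5, 1, 7, 8, 9, 4, 11, 12, 6]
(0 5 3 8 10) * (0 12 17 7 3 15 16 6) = (0 5 15 16 6)(3 8 10 12 17 7) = [5, 1, 2, 8, 4, 15, 0, 3, 10, 9, 12, 11, 17, 13, 14, 16, 6, 7]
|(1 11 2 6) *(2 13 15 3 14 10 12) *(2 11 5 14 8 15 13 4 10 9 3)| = 36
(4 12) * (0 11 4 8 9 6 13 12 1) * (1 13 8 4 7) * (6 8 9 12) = (0 11 7 1)(4 13 6 9 8 12) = [11, 0, 2, 3, 13, 5, 9, 1, 12, 8, 10, 7, 4, 6]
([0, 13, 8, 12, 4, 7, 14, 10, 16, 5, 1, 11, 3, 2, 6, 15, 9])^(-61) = [0, 2, 16, 12, 4, 10, 14, 1, 9, 7, 13, 11, 3, 8, 6, 15, 5]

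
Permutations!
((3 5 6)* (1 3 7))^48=(1 6 3 7 5)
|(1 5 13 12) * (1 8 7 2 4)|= |(1 5 13 12 8 7 2 4)|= 8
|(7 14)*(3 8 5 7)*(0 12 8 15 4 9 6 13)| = |(0 12 8 5 7 14 3 15 4 9 6 13)| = 12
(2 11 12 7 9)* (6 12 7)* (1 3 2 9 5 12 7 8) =[0, 3, 11, 2, 4, 12, 7, 5, 1, 9, 10, 8, 6] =(1 3 2 11 8)(5 12 6 7)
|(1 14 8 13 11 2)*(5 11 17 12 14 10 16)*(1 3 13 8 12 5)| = 6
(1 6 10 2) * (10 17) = [0, 6, 1, 3, 4, 5, 17, 7, 8, 9, 2, 11, 12, 13, 14, 15, 16, 10] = (1 6 17 10 2)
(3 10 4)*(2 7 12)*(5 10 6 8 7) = (2 5 10 4 3 6 8 7 12) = [0, 1, 5, 6, 3, 10, 8, 12, 7, 9, 4, 11, 2]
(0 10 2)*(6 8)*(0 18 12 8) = (0 10 2 18 12 8 6) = [10, 1, 18, 3, 4, 5, 0, 7, 6, 9, 2, 11, 8, 13, 14, 15, 16, 17, 12]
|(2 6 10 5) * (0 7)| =|(0 7)(2 6 10 5)| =4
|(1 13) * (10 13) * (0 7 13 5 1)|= |(0 7 13)(1 10 5)|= 3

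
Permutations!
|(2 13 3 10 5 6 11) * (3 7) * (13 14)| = 9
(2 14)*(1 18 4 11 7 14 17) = (1 18 4 11 7 14 2 17) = [0, 18, 17, 3, 11, 5, 6, 14, 8, 9, 10, 7, 12, 13, 2, 15, 16, 1, 4]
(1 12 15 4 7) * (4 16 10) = [0, 12, 2, 3, 7, 5, 6, 1, 8, 9, 4, 11, 15, 13, 14, 16, 10] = (1 12 15 16 10 4 7)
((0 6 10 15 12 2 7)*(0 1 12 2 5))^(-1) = ((0 6 10 15 2 7 1 12 5))^(-1) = (0 5 12 1 7 2 15 10 6)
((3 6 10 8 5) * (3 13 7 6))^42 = ((5 13 7 6 10 8))^42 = (13)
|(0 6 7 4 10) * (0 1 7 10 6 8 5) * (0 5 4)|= |(0 8 4 6 10 1 7)|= 7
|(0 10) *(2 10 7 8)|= 5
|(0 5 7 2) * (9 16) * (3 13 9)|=4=|(0 5 7 2)(3 13 9 16)|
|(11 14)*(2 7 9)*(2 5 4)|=|(2 7 9 5 4)(11 14)|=10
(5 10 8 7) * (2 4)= (2 4)(5 10 8 7)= [0, 1, 4, 3, 2, 10, 6, 5, 7, 9, 8]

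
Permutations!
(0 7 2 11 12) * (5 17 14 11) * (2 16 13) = (0 7 16 13 2 5 17 14 11 12) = [7, 1, 5, 3, 4, 17, 6, 16, 8, 9, 10, 12, 0, 2, 11, 15, 13, 14]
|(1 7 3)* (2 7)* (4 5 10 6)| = |(1 2 7 3)(4 5 10 6)| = 4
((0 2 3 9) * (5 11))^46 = (11)(0 3)(2 9)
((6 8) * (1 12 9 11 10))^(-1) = ((1 12 9 11 10)(6 8))^(-1) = (1 10 11 9 12)(6 8)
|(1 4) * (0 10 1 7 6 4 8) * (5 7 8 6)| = |(0 10 1 6 4 8)(5 7)| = 6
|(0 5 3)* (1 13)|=6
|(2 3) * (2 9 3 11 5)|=|(2 11 5)(3 9)|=6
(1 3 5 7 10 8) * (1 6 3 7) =[0, 7, 2, 5, 4, 1, 3, 10, 6, 9, 8] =(1 7 10 8 6 3 5)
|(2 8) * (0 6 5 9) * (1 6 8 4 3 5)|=14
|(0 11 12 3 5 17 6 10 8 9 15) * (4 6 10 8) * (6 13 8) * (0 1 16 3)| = |(0 11 12)(1 16 3 5 17 10 4 13 8 9 15)| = 33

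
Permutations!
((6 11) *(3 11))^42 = ((3 11 6))^42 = (11)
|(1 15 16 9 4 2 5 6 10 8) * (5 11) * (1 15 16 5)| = |(1 16 9 4 2 11)(5 6 10 8 15)| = 30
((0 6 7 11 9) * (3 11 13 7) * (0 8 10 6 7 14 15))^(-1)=(0 15 14 13 7)(3 6 10 8 9 11)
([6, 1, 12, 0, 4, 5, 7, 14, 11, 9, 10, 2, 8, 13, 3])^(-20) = (14)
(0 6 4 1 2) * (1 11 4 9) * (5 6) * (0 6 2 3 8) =(0 5 2 6 9 1 3 8)(4 11) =[5, 3, 6, 8, 11, 2, 9, 7, 0, 1, 10, 4]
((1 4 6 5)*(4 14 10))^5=((1 14 10 4 6 5))^5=(1 5 6 4 10 14)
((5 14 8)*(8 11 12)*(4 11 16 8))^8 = ((4 11 12)(5 14 16 8))^8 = (16)(4 12 11)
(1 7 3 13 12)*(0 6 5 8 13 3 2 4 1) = (0 6 5 8 13 12)(1 7 2 4) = [6, 7, 4, 3, 1, 8, 5, 2, 13, 9, 10, 11, 0, 12]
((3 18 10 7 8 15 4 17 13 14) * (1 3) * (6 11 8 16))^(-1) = (1 14 13 17 4 15 8 11 6 16 7 10 18 3)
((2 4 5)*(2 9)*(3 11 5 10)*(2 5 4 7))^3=(2 7)(3 10 4 11)(5 9)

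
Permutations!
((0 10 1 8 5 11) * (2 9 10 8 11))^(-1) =((0 8 5 2 9 10 1 11))^(-1) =(0 11 1 10 9 2 5 8)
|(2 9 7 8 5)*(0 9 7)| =4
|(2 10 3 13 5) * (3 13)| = 4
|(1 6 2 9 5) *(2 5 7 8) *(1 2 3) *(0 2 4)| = 10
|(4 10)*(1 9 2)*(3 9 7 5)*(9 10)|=8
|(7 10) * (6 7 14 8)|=|(6 7 10 14 8)|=5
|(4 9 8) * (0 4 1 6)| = |(0 4 9 8 1 6)| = 6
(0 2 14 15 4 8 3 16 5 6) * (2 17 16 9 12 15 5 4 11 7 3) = [17, 1, 14, 9, 8, 6, 0, 3, 2, 12, 10, 7, 15, 13, 5, 11, 4, 16] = (0 17 16 4 8 2 14 5 6)(3 9 12 15 11 7)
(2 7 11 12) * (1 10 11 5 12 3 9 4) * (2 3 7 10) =(1 2 10 11 7 5 12 3 9 4) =[0, 2, 10, 9, 1, 12, 6, 5, 8, 4, 11, 7, 3]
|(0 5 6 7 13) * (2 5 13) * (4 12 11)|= 12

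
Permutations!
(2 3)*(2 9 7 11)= (2 3 9 7 11)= [0, 1, 3, 9, 4, 5, 6, 11, 8, 7, 10, 2]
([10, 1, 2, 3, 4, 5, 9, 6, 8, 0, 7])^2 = (0 7 9 10 6)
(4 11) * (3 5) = (3 5)(4 11) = [0, 1, 2, 5, 11, 3, 6, 7, 8, 9, 10, 4]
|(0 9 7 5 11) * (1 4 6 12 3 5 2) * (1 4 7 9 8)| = |(0 8 1 7 2 4 6 12 3 5 11)| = 11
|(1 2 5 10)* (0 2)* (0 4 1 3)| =|(0 2 5 10 3)(1 4)| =10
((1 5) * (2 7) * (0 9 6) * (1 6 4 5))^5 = (9)(2 7) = ((0 9 4 5 6)(2 7))^5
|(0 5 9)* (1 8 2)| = 3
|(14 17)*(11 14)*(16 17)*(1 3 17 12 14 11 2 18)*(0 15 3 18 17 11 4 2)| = 42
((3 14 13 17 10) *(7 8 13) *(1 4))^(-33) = (1 4)(3 7 13 10 14 8 17) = ((1 4)(3 14 7 8 13 17 10))^(-33)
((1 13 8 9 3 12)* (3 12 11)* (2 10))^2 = (1 8 12 13 9)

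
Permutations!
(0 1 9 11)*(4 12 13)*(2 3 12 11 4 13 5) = (13)(0 1 9 4 11)(2 3 12 5) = [1, 9, 3, 12, 11, 2, 6, 7, 8, 4, 10, 0, 5, 13]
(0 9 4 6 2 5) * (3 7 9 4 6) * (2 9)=[4, 1, 5, 7, 3, 0, 9, 2, 8, 6]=(0 4 3 7 2 5)(6 9)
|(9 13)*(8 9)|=3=|(8 9 13)|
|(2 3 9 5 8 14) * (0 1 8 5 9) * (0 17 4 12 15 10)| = 11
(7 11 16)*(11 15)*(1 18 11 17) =(1 18 11 16 7 15 17) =[0, 18, 2, 3, 4, 5, 6, 15, 8, 9, 10, 16, 12, 13, 14, 17, 7, 1, 11]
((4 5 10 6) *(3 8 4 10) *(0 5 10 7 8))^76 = (0 5 3)(4 10 6 7 8)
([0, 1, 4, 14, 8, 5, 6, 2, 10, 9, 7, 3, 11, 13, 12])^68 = [0, 1, 10, 3, 7, 5, 6, 8, 2, 9, 4, 11, 12, 13, 14]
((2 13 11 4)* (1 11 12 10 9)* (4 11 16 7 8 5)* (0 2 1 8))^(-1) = (0 7 16 1 4 5 8 9 10 12 13 2)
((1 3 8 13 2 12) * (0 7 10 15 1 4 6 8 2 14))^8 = ((0 7 10 15 1 3 2 12 4 6 8 13 14))^8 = (0 4 15 13 2 7 6 1 14 12 10 8 3)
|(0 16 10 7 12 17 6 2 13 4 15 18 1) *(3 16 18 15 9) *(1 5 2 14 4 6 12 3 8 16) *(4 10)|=44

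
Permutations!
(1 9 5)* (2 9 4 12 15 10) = [0, 4, 9, 3, 12, 1, 6, 7, 8, 5, 2, 11, 15, 13, 14, 10] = (1 4 12 15 10 2 9 5)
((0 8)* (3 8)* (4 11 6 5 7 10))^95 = ((0 3 8)(4 11 6 5 7 10))^95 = (0 8 3)(4 10 7 5 6 11)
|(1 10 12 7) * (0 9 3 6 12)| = |(0 9 3 6 12 7 1 10)| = 8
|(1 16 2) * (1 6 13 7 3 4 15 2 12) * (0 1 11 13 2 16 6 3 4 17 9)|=7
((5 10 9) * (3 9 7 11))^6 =((3 9 5 10 7 11))^6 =(11)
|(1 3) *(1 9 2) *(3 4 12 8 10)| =8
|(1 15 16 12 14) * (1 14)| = 4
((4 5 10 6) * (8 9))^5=(4 5 10 6)(8 9)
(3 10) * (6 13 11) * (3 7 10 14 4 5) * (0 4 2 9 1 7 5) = [4, 7, 9, 14, 0, 3, 13, 10, 8, 1, 5, 6, 12, 11, 2] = (0 4)(1 7 10 5 3 14 2 9)(6 13 11)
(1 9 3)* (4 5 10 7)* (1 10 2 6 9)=(2 6 9 3 10 7 4 5)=[0, 1, 6, 10, 5, 2, 9, 4, 8, 3, 7]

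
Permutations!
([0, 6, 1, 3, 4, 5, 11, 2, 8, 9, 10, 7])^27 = [0, 11, 6, 3, 4, 5, 7, 1, 8, 9, 10, 2]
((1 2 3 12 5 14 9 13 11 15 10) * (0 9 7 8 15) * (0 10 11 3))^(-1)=(0 2 1 10 11 15 8 7 14 5 12 3 13 9)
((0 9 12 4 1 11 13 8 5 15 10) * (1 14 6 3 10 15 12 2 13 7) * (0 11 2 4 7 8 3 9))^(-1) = ((15)(1 2 13 3 10 11 8 5 12 7)(4 14 6 9))^(-1) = (15)(1 7 12 5 8 11 10 3 13 2)(4 9 6 14)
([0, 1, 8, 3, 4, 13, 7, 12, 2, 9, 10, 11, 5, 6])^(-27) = [0, 1, 8, 3, 4, 7, 5, 13, 2, 9, 10, 11, 6, 12]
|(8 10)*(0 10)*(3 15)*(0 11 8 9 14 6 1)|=6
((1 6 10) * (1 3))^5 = (1 6 10 3)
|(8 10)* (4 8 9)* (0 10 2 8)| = 4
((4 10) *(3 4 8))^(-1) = ((3 4 10 8))^(-1) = (3 8 10 4)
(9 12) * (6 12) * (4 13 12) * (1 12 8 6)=(1 12 9)(4 13 8 6)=[0, 12, 2, 3, 13, 5, 4, 7, 6, 1, 10, 11, 9, 8]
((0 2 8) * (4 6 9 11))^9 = (4 6 9 11)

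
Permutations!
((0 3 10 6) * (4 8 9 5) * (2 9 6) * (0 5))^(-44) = ((0 3 10 2 9)(4 8 6 5))^(-44) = (0 3 10 2 9)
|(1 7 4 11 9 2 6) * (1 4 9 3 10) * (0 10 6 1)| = |(0 10)(1 7 9 2)(3 6 4 11)| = 4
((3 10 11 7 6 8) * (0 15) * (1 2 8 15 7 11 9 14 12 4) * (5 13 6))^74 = (0 5 6)(1 8 10 14 4 2 3 9 12)(7 13 15) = ((0 7 5 13 6 15)(1 2 8 3 10 9 14 12 4))^74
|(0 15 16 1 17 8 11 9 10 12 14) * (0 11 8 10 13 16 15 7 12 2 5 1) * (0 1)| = 13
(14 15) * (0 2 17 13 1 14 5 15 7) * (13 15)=[2, 14, 17, 3, 4, 13, 6, 0, 8, 9, 10, 11, 12, 1, 7, 5, 16, 15]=(0 2 17 15 5 13 1 14 7)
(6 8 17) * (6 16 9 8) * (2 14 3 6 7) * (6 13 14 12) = [0, 1, 12, 13, 4, 5, 7, 2, 17, 8, 10, 11, 6, 14, 3, 15, 9, 16] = (2 12 6 7)(3 13 14)(8 17 16 9)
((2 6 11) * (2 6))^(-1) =((6 11))^(-1) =(6 11)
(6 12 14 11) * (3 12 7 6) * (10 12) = (3 10 12 14 11)(6 7) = [0, 1, 2, 10, 4, 5, 7, 6, 8, 9, 12, 3, 14, 13, 11]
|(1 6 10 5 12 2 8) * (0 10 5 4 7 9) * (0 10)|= 12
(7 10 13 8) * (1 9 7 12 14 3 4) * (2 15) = (1 9 7 10 13 8 12 14 3 4)(2 15) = [0, 9, 15, 4, 1, 5, 6, 10, 12, 7, 13, 11, 14, 8, 3, 2]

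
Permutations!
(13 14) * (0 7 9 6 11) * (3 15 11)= [7, 1, 2, 15, 4, 5, 3, 9, 8, 6, 10, 0, 12, 14, 13, 11]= (0 7 9 6 3 15 11)(13 14)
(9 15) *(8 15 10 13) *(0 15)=(0 15 9 10 13 8)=[15, 1, 2, 3, 4, 5, 6, 7, 0, 10, 13, 11, 12, 8, 14, 9]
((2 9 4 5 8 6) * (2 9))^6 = (4 5 8 6 9)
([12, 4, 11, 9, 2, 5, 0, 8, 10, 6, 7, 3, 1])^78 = [3, 6, 12, 4, 0, 5, 11, 7, 8, 2, 10, 1, 9]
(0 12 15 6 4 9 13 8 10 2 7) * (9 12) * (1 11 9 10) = [10, 11, 7, 3, 12, 5, 4, 0, 1, 13, 2, 9, 15, 8, 14, 6] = (0 10 2 7)(1 11 9 13 8)(4 12 15 6)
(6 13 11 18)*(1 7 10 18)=(1 7 10 18 6 13 11)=[0, 7, 2, 3, 4, 5, 13, 10, 8, 9, 18, 1, 12, 11, 14, 15, 16, 17, 6]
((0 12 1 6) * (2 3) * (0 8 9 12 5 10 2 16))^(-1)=(0 16 3 2 10 5)(1 12 9 8 6)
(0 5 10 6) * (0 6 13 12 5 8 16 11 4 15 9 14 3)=(0 8 16 11 4 15 9 14 3)(5 10 13 12)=[8, 1, 2, 0, 15, 10, 6, 7, 16, 14, 13, 4, 5, 12, 3, 9, 11]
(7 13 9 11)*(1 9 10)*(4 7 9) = (1 4 7 13 10)(9 11) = [0, 4, 2, 3, 7, 5, 6, 13, 8, 11, 1, 9, 12, 10]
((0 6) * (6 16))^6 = (16)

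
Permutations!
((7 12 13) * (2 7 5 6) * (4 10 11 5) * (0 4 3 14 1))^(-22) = (0 5 12 1 11 7 14 10 2 3 4 6 13)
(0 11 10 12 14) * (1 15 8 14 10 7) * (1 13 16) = (0 11 7 13 16 1 15 8 14)(10 12) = [11, 15, 2, 3, 4, 5, 6, 13, 14, 9, 12, 7, 10, 16, 0, 8, 1]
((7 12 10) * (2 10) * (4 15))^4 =(15)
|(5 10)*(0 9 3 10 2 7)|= |(0 9 3 10 5 2 7)|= 7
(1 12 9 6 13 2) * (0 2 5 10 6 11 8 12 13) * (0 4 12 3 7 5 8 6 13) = (0 2 1)(3 7 5 10 13 8)(4 12 9 11 6) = [2, 0, 1, 7, 12, 10, 4, 5, 3, 11, 13, 6, 9, 8]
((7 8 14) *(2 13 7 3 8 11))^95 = ((2 13 7 11)(3 8 14))^95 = (2 11 7 13)(3 14 8)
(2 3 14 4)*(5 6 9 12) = (2 3 14 4)(5 6 9 12) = [0, 1, 3, 14, 2, 6, 9, 7, 8, 12, 10, 11, 5, 13, 4]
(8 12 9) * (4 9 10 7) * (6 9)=(4 6 9 8 12 10 7)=[0, 1, 2, 3, 6, 5, 9, 4, 12, 8, 7, 11, 10]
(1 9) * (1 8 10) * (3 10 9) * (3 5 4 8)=(1 5 4 8 9 3 10)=[0, 5, 2, 10, 8, 4, 6, 7, 9, 3, 1]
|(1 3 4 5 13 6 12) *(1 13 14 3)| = 12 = |(3 4 5 14)(6 12 13)|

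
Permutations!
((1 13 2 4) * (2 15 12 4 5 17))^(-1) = (1 4 12 15 13)(2 17 5)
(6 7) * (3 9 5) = (3 9 5)(6 7) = [0, 1, 2, 9, 4, 3, 7, 6, 8, 5]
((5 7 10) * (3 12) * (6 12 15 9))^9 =((3 15 9 6 12)(5 7 10))^9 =(3 12 6 9 15)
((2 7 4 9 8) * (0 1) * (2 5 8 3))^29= (0 1)(2 3 9 4 7)(5 8)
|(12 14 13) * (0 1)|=|(0 1)(12 14 13)|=6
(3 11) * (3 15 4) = (3 11 15 4) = [0, 1, 2, 11, 3, 5, 6, 7, 8, 9, 10, 15, 12, 13, 14, 4]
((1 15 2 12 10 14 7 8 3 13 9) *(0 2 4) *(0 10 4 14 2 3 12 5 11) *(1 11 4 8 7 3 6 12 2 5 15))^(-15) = ((0 6 12 8 2 15 14 3 13 9 11)(4 10 5))^(-15) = (0 3 8 11 14 12 9 15 6 13 2)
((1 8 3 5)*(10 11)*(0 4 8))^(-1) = ((0 4 8 3 5 1)(10 11))^(-1) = (0 1 5 3 8 4)(10 11)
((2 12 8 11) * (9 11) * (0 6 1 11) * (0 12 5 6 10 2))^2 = (0 2 6 11 10 5 1)(8 12 9)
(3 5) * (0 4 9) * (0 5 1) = (0 4 9 5 3 1) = [4, 0, 2, 1, 9, 3, 6, 7, 8, 5]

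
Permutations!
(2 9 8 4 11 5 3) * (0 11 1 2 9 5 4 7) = [11, 2, 5, 9, 1, 3, 6, 0, 7, 8, 10, 4] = (0 11 4 1 2 5 3 9 8 7)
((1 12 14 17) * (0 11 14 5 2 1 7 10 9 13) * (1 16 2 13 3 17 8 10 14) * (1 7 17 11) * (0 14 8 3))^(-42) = ((17)(0 1 12 5 13 14 3 11 7 8 10 9)(2 16))^(-42) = (17)(0 3)(1 11)(5 8)(7 12)(9 14)(10 13)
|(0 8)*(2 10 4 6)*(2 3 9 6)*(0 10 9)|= |(0 8 10 4 2 9 6 3)|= 8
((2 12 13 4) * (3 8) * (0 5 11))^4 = (13)(0 5 11)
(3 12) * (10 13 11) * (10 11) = (3 12)(10 13) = [0, 1, 2, 12, 4, 5, 6, 7, 8, 9, 13, 11, 3, 10]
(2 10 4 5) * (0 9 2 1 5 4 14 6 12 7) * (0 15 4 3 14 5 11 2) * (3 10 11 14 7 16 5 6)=(0 9)(1 14 3 7 15 4 10 6 12 16 5)(2 11)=[9, 14, 11, 7, 10, 1, 12, 15, 8, 0, 6, 2, 16, 13, 3, 4, 5]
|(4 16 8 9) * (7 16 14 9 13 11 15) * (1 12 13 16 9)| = 18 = |(1 12 13 11 15 7 9 4 14)(8 16)|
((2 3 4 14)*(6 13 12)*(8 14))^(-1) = (2 14 8 4 3)(6 12 13)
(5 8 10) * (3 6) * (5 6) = [0, 1, 2, 5, 4, 8, 3, 7, 10, 9, 6] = (3 5 8 10 6)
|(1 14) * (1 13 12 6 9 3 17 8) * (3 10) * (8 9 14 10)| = 12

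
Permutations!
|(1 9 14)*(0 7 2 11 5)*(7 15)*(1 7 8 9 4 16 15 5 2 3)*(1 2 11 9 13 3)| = 22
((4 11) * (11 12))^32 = ((4 12 11))^32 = (4 11 12)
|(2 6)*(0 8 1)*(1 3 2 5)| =7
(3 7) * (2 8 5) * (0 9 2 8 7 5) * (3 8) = [9, 1, 7, 5, 4, 3, 6, 8, 0, 2] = (0 9 2 7 8)(3 5)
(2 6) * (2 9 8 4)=[0, 1, 6, 3, 2, 5, 9, 7, 4, 8]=(2 6 9 8 4)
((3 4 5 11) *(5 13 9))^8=((3 4 13 9 5 11))^8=(3 13 5)(4 9 11)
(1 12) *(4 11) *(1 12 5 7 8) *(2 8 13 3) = (1 5 7 13 3 2 8)(4 11) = [0, 5, 8, 2, 11, 7, 6, 13, 1, 9, 10, 4, 12, 3]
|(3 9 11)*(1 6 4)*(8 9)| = 12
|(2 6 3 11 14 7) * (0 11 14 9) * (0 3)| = 8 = |(0 11 9 3 14 7 2 6)|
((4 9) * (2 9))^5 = (2 4 9)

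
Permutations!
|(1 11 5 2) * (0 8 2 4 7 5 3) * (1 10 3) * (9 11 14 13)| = 15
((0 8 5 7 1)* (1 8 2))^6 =((0 2 1)(5 7 8))^6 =(8)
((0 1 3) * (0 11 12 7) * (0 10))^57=(0 1 3 11 12 7 10)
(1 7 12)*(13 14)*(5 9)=(1 7 12)(5 9)(13 14)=[0, 7, 2, 3, 4, 9, 6, 12, 8, 5, 10, 11, 1, 14, 13]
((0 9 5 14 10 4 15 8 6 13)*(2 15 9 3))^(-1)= (0 13 6 8 15 2 3)(4 10 14 5 9)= ((0 3 2 15 8 6 13)(4 9 5 14 10))^(-1)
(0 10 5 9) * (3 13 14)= (0 10 5 9)(3 13 14)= [10, 1, 2, 13, 4, 9, 6, 7, 8, 0, 5, 11, 12, 14, 3]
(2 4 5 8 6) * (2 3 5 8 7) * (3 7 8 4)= (2 3 5 8 6 7)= [0, 1, 3, 5, 4, 8, 7, 2, 6]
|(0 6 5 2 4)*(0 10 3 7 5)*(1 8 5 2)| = |(0 6)(1 8 5)(2 4 10 3 7)| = 30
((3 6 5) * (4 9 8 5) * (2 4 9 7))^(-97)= (2 7 4)(3 8 6 5 9)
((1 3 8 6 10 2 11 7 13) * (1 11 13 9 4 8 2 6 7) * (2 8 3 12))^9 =(1 11 13 2 12)(3 4 9 7 8)(6 10)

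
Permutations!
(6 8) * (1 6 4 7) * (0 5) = (0 5)(1 6 8 4 7) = [5, 6, 2, 3, 7, 0, 8, 1, 4]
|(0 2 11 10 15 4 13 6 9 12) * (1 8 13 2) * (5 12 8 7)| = |(0 1 7 5 12)(2 11 10 15 4)(6 9 8 13)| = 20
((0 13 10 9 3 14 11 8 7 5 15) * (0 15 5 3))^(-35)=(15)(0 13 10 9)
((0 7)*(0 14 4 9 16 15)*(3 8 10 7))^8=(0 16 4 7 8)(3 15 9 14 10)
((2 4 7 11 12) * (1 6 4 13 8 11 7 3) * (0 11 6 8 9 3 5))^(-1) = (0 5 4 6 8 1 3 9 13 2 12 11)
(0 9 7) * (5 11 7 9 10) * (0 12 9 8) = (0 10 5 11 7 12 9 8) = [10, 1, 2, 3, 4, 11, 6, 12, 0, 8, 5, 7, 9]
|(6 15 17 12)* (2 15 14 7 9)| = |(2 15 17 12 6 14 7 9)| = 8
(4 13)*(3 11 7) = (3 11 7)(4 13) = [0, 1, 2, 11, 13, 5, 6, 3, 8, 9, 10, 7, 12, 4]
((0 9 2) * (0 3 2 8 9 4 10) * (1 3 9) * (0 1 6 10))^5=((0 4)(1 3 2 9 8 6 10))^5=(0 4)(1 6 9 3 10 8 2)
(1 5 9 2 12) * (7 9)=[0, 5, 12, 3, 4, 7, 6, 9, 8, 2, 10, 11, 1]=(1 5 7 9 2 12)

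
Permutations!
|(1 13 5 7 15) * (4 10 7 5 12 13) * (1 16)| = |(1 4 10 7 15 16)(12 13)| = 6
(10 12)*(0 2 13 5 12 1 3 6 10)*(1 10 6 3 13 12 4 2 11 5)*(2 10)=(0 11 5 4 10 2 12)(1 13)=[11, 13, 12, 3, 10, 4, 6, 7, 8, 9, 2, 5, 0, 1]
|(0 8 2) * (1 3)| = 6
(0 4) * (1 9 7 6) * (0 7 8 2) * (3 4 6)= (0 6 1 9 8 2)(3 4 7)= [6, 9, 0, 4, 7, 5, 1, 3, 2, 8]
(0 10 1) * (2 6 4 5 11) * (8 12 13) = (0 10 1)(2 6 4 5 11)(8 12 13) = [10, 0, 6, 3, 5, 11, 4, 7, 12, 9, 1, 2, 13, 8]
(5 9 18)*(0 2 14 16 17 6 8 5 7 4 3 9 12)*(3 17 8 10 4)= (0 2 14 16 8 5 12)(3 9 18 7)(4 17 6 10)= [2, 1, 14, 9, 17, 12, 10, 3, 5, 18, 4, 11, 0, 13, 16, 15, 8, 6, 7]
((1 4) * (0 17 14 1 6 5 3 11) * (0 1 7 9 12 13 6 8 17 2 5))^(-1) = ((0 2 5 3 11 1 4 8 17 14 7 9 12 13 6))^(-1) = (0 6 13 12 9 7 14 17 8 4 1 11 3 5 2)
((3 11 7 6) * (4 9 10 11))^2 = ((3 4 9 10 11 7 6))^2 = (3 9 11 6 4 10 7)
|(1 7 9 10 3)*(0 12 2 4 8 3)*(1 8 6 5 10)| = |(0 12 2 4 6 5 10)(1 7 9)(3 8)| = 42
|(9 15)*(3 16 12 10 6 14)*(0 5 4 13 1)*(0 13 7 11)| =|(0 5 4 7 11)(1 13)(3 16 12 10 6 14)(9 15)| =30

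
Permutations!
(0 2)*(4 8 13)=(0 2)(4 8 13)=[2, 1, 0, 3, 8, 5, 6, 7, 13, 9, 10, 11, 12, 4]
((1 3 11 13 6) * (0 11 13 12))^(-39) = ((0 11 12)(1 3 13 6))^(-39) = (1 3 13 6)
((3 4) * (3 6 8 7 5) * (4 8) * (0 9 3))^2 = ((0 9 3 8 7 5)(4 6))^2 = (0 3 7)(5 9 8)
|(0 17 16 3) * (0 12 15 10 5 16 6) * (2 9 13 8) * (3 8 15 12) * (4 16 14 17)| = 13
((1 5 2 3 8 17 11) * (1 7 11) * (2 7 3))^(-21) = (17)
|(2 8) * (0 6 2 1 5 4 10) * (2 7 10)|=|(0 6 7 10)(1 5 4 2 8)|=20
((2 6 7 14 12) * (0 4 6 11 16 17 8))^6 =(0 2 4 11 6 16 7 17 14 8 12)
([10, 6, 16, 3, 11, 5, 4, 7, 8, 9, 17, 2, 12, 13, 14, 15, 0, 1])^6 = [11, 0, 6, 3, 17, 5, 10, 7, 8, 9, 2, 1, 12, 13, 14, 15, 4, 16]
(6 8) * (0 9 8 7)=(0 9 8 6 7)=[9, 1, 2, 3, 4, 5, 7, 0, 6, 8]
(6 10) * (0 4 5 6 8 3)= (0 4 5 6 10 8 3)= [4, 1, 2, 0, 5, 6, 10, 7, 3, 9, 8]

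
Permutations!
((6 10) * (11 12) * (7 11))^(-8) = ((6 10)(7 11 12))^(-8) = (7 11 12)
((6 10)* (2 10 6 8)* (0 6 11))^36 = ((0 6 11)(2 10 8))^36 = (11)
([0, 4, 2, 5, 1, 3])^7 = [0, 4, 2, 5, 1, 3]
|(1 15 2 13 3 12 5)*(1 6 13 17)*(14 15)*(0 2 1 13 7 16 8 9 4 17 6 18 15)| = |(0 2 6 7 16 8 9 4 17 13 3 12 5 18 15 1 14)| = 17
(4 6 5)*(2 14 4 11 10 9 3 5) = (2 14 4 6)(3 5 11 10 9) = [0, 1, 14, 5, 6, 11, 2, 7, 8, 3, 9, 10, 12, 13, 4]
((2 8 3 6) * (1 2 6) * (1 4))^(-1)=(1 4 3 8 2)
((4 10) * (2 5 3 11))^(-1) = (2 11 3 5)(4 10)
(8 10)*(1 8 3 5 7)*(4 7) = [0, 8, 2, 5, 7, 4, 6, 1, 10, 9, 3] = (1 8 10 3 5 4 7)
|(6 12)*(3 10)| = 2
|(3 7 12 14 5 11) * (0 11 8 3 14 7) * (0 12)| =8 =|(0 11 14 5 8 3 12 7)|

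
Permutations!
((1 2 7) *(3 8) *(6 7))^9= (1 2 6 7)(3 8)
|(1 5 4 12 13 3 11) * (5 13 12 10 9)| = 4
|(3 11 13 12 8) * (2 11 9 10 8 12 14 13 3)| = |(2 11 3 9 10 8)(13 14)| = 6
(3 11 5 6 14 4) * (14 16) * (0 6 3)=(0 6 16 14 4)(3 11 5)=[6, 1, 2, 11, 0, 3, 16, 7, 8, 9, 10, 5, 12, 13, 4, 15, 14]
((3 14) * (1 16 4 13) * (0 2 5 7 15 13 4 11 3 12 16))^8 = (0 2 5 7 15 13 1)(3 16 14 11 12)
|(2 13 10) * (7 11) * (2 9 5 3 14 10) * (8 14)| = |(2 13)(3 8 14 10 9 5)(7 11)| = 6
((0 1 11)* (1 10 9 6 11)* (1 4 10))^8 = (0 1 4 10 9 6 11) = ((0 1 4 10 9 6 11))^8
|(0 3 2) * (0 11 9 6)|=6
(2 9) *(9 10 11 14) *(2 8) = (2 10 11 14 9 8) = [0, 1, 10, 3, 4, 5, 6, 7, 2, 8, 11, 14, 12, 13, 9]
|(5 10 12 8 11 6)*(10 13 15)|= 8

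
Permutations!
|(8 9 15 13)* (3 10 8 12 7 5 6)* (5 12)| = 8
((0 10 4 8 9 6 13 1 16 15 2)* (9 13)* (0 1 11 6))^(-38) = (0 4 13 6)(1 15)(2 16)(8 11 9 10)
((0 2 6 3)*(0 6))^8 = (6)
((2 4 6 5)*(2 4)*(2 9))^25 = (2 9)(4 6 5)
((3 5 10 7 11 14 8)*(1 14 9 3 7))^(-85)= (1 9 14 3 8 5 7 10 11)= ((1 14 8 7 11 9 3 5 10))^(-85)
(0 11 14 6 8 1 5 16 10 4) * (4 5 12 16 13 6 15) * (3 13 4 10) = (0 11 14 15 10 5 4)(1 12 16 3 13 6 8) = [11, 12, 2, 13, 0, 4, 8, 7, 1, 9, 5, 14, 16, 6, 15, 10, 3]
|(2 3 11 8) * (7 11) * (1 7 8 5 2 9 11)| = |(1 7)(2 3 8 9 11 5)| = 6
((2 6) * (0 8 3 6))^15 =((0 8 3 6 2))^15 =(8)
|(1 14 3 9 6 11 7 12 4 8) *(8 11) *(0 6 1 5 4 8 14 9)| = |(0 6 14 3)(1 9)(4 11 7 12 8 5)| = 12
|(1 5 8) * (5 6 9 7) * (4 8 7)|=10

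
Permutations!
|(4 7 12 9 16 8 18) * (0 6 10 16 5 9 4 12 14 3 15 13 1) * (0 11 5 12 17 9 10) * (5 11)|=|(0 6)(1 5 10 16 8 18 17 9 12 4 7 14 3 15 13)|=30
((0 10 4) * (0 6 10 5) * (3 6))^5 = (0 5)(3 6 10 4)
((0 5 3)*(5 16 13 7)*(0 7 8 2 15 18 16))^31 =((2 15 18 16 13 8)(3 7 5))^31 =(2 15 18 16 13 8)(3 7 5)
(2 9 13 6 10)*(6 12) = (2 9 13 12 6 10) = [0, 1, 9, 3, 4, 5, 10, 7, 8, 13, 2, 11, 6, 12]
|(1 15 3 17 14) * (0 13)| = 10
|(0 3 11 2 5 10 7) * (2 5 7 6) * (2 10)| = |(0 3 11 5 2 7)(6 10)| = 6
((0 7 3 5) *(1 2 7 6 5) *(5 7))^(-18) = (0 3 5 7 2 6 1)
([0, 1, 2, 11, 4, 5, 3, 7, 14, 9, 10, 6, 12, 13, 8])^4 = (14)(3 11 6)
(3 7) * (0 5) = [5, 1, 2, 7, 4, 0, 6, 3] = (0 5)(3 7)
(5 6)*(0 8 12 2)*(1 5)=[8, 5, 0, 3, 4, 6, 1, 7, 12, 9, 10, 11, 2]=(0 8 12 2)(1 5 6)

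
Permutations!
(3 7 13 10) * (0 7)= (0 7 13 10 3)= [7, 1, 2, 0, 4, 5, 6, 13, 8, 9, 3, 11, 12, 10]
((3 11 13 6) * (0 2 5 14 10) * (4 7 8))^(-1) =(0 10 14 5 2)(3 6 13 11)(4 8 7)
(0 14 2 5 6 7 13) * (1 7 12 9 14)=[1, 7, 5, 3, 4, 6, 12, 13, 8, 14, 10, 11, 9, 0, 2]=(0 1 7 13)(2 5 6 12 9 14)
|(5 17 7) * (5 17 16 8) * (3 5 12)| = 10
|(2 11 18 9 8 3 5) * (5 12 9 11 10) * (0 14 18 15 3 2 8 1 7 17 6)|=12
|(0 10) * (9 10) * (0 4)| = 4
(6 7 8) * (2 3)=(2 3)(6 7 8)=[0, 1, 3, 2, 4, 5, 7, 8, 6]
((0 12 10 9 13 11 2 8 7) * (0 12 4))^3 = (0 4)(2 12 13 8 10 11 7 9)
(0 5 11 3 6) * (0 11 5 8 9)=(0 8 9)(3 6 11)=[8, 1, 2, 6, 4, 5, 11, 7, 9, 0, 10, 3]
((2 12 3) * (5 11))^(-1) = (2 3 12)(5 11)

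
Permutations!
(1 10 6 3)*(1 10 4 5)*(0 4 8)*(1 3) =(0 4 5 3 10 6 1 8) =[4, 8, 2, 10, 5, 3, 1, 7, 0, 9, 6]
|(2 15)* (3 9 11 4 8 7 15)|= |(2 3 9 11 4 8 7 15)|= 8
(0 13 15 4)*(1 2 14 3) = [13, 2, 14, 1, 0, 5, 6, 7, 8, 9, 10, 11, 12, 15, 3, 4] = (0 13 15 4)(1 2 14 3)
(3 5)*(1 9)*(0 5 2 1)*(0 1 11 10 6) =(0 5 3 2 11 10 6)(1 9) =[5, 9, 11, 2, 4, 3, 0, 7, 8, 1, 6, 10]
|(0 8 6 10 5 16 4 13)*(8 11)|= 9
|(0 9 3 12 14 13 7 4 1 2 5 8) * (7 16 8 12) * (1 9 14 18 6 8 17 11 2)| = 12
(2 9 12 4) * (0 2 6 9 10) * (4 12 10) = (12)(0 2 4 6 9 10) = [2, 1, 4, 3, 6, 5, 9, 7, 8, 10, 0, 11, 12]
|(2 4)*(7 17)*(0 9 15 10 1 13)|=6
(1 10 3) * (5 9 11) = (1 10 3)(5 9 11) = [0, 10, 2, 1, 4, 9, 6, 7, 8, 11, 3, 5]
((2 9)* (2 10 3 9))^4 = (3 9 10)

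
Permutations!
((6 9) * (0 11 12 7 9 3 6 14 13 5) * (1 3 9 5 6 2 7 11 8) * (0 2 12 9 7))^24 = ((0 8 1 3 12 11 9 14 13 6 7 5 2))^24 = (0 5 6 14 11 3 8 2 7 13 9 12 1)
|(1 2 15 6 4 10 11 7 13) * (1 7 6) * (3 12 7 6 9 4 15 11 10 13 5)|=8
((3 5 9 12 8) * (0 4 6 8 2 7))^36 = ((0 4 6 8 3 5 9 12 2 7))^36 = (0 9 6 2 3)(4 12 8 7 5)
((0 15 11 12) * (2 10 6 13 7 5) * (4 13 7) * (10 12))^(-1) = (0 12 2 5 7 6 10 11 15)(4 13)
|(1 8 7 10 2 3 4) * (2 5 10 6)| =|(1 8 7 6 2 3 4)(5 10)| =14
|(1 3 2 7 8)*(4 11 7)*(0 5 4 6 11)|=21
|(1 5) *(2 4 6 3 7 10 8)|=14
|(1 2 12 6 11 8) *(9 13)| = |(1 2 12 6 11 8)(9 13)| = 6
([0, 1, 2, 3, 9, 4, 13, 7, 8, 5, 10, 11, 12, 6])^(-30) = (13)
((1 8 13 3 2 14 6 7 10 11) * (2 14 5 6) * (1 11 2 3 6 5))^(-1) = (1 2 10 7 6 13 8)(3 14)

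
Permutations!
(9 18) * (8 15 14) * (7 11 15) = [0, 1, 2, 3, 4, 5, 6, 11, 7, 18, 10, 15, 12, 13, 8, 14, 16, 17, 9] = (7 11 15 14 8)(9 18)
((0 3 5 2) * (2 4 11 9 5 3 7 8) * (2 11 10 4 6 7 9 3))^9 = ((0 9 5 6 7 8 11 3 2)(4 10))^9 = (11)(4 10)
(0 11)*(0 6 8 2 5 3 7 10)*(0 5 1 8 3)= (0 11 6 3 7 10 5)(1 8 2)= [11, 8, 1, 7, 4, 0, 3, 10, 2, 9, 5, 6]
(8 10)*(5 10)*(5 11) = (5 10 8 11) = [0, 1, 2, 3, 4, 10, 6, 7, 11, 9, 8, 5]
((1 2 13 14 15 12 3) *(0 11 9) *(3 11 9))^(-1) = ((0 9)(1 2 13 14 15 12 11 3))^(-1) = (0 9)(1 3 11 12 15 14 13 2)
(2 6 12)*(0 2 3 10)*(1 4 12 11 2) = [1, 4, 6, 10, 12, 5, 11, 7, 8, 9, 0, 2, 3] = (0 1 4 12 3 10)(2 6 11)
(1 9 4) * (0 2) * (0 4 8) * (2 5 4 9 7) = (0 5 4 1 7 2 9 8) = [5, 7, 9, 3, 1, 4, 6, 2, 0, 8]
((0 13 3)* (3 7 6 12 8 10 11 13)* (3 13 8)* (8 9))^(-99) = ((0 13 7 6 12 3)(8 10 11 9))^(-99) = (0 6)(3 7)(8 10 11 9)(12 13)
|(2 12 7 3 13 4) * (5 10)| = 6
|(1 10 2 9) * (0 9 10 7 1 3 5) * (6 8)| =4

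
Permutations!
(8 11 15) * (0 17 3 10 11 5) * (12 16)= (0 17 3 10 11 15 8 5)(12 16)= [17, 1, 2, 10, 4, 0, 6, 7, 5, 9, 11, 15, 16, 13, 14, 8, 12, 3]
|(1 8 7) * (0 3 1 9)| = |(0 3 1 8 7 9)| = 6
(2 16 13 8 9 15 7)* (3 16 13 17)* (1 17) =(1 17 3 16)(2 13 8 9 15 7) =[0, 17, 13, 16, 4, 5, 6, 2, 9, 15, 10, 11, 12, 8, 14, 7, 1, 3]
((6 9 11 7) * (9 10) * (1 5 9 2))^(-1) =(1 2 10 6 7 11 9 5)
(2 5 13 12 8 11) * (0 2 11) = (0 2 5 13 12 8) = [2, 1, 5, 3, 4, 13, 6, 7, 0, 9, 10, 11, 8, 12]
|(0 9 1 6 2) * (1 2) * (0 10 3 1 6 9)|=5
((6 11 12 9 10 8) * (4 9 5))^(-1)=((4 9 10 8 6 11 12 5))^(-1)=(4 5 12 11 6 8 10 9)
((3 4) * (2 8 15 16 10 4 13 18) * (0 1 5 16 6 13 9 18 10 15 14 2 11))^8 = ((0 1 5 16 15 6 13 10 4 3 9 18 11)(2 8 14))^8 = (0 4 16 18 13 1 3 15 11 10 5 9 6)(2 14 8)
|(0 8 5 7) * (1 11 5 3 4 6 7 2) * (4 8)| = 4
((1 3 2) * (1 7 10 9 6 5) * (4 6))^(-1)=(1 5 6 4 9 10 7 2 3)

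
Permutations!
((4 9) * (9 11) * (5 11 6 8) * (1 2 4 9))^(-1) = (1 11 5 8 6 4 2)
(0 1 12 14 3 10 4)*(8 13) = (0 1 12 14 3 10 4)(8 13) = [1, 12, 2, 10, 0, 5, 6, 7, 13, 9, 4, 11, 14, 8, 3]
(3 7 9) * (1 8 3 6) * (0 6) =(0 6 1 8 3 7 9) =[6, 8, 2, 7, 4, 5, 1, 9, 3, 0]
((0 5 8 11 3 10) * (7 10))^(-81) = ((0 5 8 11 3 7 10))^(-81) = (0 11 10 8 7 5 3)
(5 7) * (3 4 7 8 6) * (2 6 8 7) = (8)(2 6 3 4)(5 7) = [0, 1, 6, 4, 2, 7, 3, 5, 8]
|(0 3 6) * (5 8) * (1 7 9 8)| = 15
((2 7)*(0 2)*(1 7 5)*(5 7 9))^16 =((0 2 7)(1 9 5))^16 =(0 2 7)(1 9 5)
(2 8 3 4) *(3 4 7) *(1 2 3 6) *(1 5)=(1 2 8 4 3 7 6 5)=[0, 2, 8, 7, 3, 1, 5, 6, 4]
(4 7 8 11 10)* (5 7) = (4 5 7 8 11 10) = [0, 1, 2, 3, 5, 7, 6, 8, 11, 9, 4, 10]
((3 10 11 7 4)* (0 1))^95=((0 1)(3 10 11 7 4))^95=(11)(0 1)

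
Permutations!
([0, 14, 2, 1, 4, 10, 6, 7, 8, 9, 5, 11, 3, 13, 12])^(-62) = (1 12)(3 14)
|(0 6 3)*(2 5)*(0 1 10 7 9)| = 14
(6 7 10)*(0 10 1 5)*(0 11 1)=(0 10 6 7)(1 5 11)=[10, 5, 2, 3, 4, 11, 7, 0, 8, 9, 6, 1]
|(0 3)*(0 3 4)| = 2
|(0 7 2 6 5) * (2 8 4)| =7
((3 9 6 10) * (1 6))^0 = ((1 6 10 3 9))^0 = (10)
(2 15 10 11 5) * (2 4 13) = (2 15 10 11 5 4 13) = [0, 1, 15, 3, 13, 4, 6, 7, 8, 9, 11, 5, 12, 2, 14, 10]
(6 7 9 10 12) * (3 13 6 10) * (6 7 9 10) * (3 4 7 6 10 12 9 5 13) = (4 7 12 10 9)(5 13 6) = [0, 1, 2, 3, 7, 13, 5, 12, 8, 4, 9, 11, 10, 6]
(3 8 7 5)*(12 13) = [0, 1, 2, 8, 4, 3, 6, 5, 7, 9, 10, 11, 13, 12] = (3 8 7 5)(12 13)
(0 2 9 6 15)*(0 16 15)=(0 2 9 6)(15 16)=[2, 1, 9, 3, 4, 5, 0, 7, 8, 6, 10, 11, 12, 13, 14, 16, 15]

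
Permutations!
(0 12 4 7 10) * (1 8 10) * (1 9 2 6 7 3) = [12, 8, 6, 1, 3, 5, 7, 9, 10, 2, 0, 11, 4] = (0 12 4 3 1 8 10)(2 6 7 9)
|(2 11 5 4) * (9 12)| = 4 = |(2 11 5 4)(9 12)|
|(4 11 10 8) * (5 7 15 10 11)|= |(4 5 7 15 10 8)|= 6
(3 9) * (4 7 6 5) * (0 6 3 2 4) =(0 6 5)(2 4 7 3 9) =[6, 1, 4, 9, 7, 0, 5, 3, 8, 2]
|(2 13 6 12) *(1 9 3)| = 12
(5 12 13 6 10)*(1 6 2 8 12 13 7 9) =(1 6 10 5 13 2 8 12 7 9) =[0, 6, 8, 3, 4, 13, 10, 9, 12, 1, 5, 11, 7, 2]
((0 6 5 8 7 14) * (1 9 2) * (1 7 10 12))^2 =(0 5 10 1 2 14 6 8 12 9 7)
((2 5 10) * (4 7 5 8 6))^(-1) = ((2 8 6 4 7 5 10))^(-1) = (2 10 5 7 4 6 8)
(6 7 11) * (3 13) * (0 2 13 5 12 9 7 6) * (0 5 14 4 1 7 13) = (0 2)(1 7 11 5 12 9 13 3 14 4) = [2, 7, 0, 14, 1, 12, 6, 11, 8, 13, 10, 5, 9, 3, 4]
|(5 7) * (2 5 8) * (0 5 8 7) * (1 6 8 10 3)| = 6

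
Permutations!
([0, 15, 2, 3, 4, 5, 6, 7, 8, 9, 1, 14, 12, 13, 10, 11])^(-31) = (1 10 14 11 15)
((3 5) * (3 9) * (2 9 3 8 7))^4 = ((2 9 8 7)(3 5))^4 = (9)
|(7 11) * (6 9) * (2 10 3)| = |(2 10 3)(6 9)(7 11)| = 6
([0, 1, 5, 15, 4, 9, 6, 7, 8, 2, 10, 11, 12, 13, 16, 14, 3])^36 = (16)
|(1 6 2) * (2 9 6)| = |(1 2)(6 9)| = 2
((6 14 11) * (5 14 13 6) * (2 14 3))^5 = ((2 14 11 5 3)(6 13))^5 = (14)(6 13)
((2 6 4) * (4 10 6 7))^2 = (10)(2 4 7) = ((2 7 4)(6 10))^2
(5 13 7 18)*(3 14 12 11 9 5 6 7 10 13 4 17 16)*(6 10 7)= (3 14 12 11 9 5 4 17 16)(7 18 10 13)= [0, 1, 2, 14, 17, 4, 6, 18, 8, 5, 13, 9, 11, 7, 12, 15, 3, 16, 10]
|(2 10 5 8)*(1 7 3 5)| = |(1 7 3 5 8 2 10)| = 7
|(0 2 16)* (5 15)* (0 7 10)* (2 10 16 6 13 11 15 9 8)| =8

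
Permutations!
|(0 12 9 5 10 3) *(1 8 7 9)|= 9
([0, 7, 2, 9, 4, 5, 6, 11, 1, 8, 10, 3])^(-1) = (1 8 9 3 11 7)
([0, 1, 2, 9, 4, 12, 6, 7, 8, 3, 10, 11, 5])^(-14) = (12)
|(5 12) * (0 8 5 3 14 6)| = |(0 8 5 12 3 14 6)| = 7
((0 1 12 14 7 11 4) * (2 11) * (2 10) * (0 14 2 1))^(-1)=((1 12 2 11 4 14 7 10))^(-1)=(1 10 7 14 4 11 2 12)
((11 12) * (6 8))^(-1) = (6 8)(11 12)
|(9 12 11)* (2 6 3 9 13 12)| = 12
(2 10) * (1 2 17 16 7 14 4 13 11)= (1 2 10 17 16 7 14 4 13 11)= [0, 2, 10, 3, 13, 5, 6, 14, 8, 9, 17, 1, 12, 11, 4, 15, 7, 16]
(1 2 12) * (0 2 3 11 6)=(0 2 12 1 3 11 6)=[2, 3, 12, 11, 4, 5, 0, 7, 8, 9, 10, 6, 1]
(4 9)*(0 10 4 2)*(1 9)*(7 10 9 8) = (0 9 2)(1 8 7 10 4) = [9, 8, 0, 3, 1, 5, 6, 10, 7, 2, 4]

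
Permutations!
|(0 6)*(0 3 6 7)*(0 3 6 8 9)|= 5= |(0 7 3 8 9)|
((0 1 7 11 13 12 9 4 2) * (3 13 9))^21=(13)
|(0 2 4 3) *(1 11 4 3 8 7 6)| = 6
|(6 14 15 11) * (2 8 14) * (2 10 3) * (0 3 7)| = 10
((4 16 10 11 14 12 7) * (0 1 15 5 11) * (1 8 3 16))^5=((0 8 3 16 10)(1 15 5 11 14 12 7 4))^5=(16)(1 12 5 4 14 15 7 11)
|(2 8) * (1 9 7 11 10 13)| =6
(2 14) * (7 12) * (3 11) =(2 14)(3 11)(7 12) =[0, 1, 14, 11, 4, 5, 6, 12, 8, 9, 10, 3, 7, 13, 2]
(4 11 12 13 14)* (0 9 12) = (0 9 12 13 14 4 11) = [9, 1, 2, 3, 11, 5, 6, 7, 8, 12, 10, 0, 13, 14, 4]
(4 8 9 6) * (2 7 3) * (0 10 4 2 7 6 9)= (0 10 4 8)(2 6)(3 7)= [10, 1, 6, 7, 8, 5, 2, 3, 0, 9, 4]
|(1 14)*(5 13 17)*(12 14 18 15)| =15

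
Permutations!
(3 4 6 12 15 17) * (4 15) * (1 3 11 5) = (1 3 15 17 11 5)(4 6 12) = [0, 3, 2, 15, 6, 1, 12, 7, 8, 9, 10, 5, 4, 13, 14, 17, 16, 11]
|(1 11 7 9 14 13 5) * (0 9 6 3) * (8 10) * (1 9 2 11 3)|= 28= |(0 2 11 7 6 1 3)(5 9 14 13)(8 10)|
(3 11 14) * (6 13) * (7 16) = [0, 1, 2, 11, 4, 5, 13, 16, 8, 9, 10, 14, 12, 6, 3, 15, 7] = (3 11 14)(6 13)(7 16)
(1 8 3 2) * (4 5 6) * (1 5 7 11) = (1 8 3 2 5 6 4 7 11) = [0, 8, 5, 2, 7, 6, 4, 11, 3, 9, 10, 1]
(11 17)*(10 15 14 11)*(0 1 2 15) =(0 1 2 15 14 11 17 10) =[1, 2, 15, 3, 4, 5, 6, 7, 8, 9, 0, 17, 12, 13, 11, 14, 16, 10]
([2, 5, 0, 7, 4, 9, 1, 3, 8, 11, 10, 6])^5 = (11)(0 2)(3 7)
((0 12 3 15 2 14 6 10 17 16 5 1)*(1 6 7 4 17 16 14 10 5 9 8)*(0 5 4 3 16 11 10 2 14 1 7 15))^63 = ((0 12 16 9 8 7 3)(1 5 6 4 17)(10 11)(14 15))^63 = (1 4 5 17 6)(10 11)(14 15)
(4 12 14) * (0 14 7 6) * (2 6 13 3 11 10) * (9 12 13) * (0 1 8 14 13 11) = (0 13 3)(1 8 14 4 11 10 2 6)(7 9 12) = [13, 8, 6, 0, 11, 5, 1, 9, 14, 12, 2, 10, 7, 3, 4]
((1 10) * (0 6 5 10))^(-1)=(0 1 10 5 6)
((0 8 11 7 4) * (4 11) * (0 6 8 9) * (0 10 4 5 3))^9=((0 9 10 4 6 8 5 3)(7 11))^9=(0 9 10 4 6 8 5 3)(7 11)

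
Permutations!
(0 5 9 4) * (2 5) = (0 2 5 9 4) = [2, 1, 5, 3, 0, 9, 6, 7, 8, 4]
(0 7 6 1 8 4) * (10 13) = [7, 8, 2, 3, 0, 5, 1, 6, 4, 9, 13, 11, 12, 10] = (0 7 6 1 8 4)(10 13)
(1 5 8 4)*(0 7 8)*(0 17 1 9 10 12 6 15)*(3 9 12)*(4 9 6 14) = (0 7 8 9 10 3 6 15)(1 5 17)(4 12 14) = [7, 5, 2, 6, 12, 17, 15, 8, 9, 10, 3, 11, 14, 13, 4, 0, 16, 1]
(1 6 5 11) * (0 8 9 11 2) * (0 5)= [8, 6, 5, 3, 4, 2, 0, 7, 9, 11, 10, 1]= (0 8 9 11 1 6)(2 5)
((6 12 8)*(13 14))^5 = (6 8 12)(13 14)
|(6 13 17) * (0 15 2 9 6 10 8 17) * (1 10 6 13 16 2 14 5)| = 13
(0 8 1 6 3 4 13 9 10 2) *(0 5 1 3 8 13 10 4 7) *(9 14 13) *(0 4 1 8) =(0 9 1 6)(2 5 8 3 7 4 10)(13 14) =[9, 6, 5, 7, 10, 8, 0, 4, 3, 1, 2, 11, 12, 14, 13]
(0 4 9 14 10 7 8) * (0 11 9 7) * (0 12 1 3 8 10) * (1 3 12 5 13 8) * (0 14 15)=(0 4 7 10 5 13 8 11 9 15)(1 12 3)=[4, 12, 2, 1, 7, 13, 6, 10, 11, 15, 5, 9, 3, 8, 14, 0]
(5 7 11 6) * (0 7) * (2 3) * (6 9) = (0 7 11 9 6 5)(2 3) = [7, 1, 3, 2, 4, 0, 5, 11, 8, 6, 10, 9]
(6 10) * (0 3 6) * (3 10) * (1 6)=(0 10)(1 6 3)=[10, 6, 2, 1, 4, 5, 3, 7, 8, 9, 0]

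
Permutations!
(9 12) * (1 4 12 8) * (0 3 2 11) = (0 3 2 11)(1 4 12 9 8) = [3, 4, 11, 2, 12, 5, 6, 7, 1, 8, 10, 0, 9]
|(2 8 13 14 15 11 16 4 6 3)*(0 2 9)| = 12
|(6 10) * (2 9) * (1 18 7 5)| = 4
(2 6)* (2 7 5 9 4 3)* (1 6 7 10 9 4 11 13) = (1 6 10 9 11 13)(2 7 5 4 3) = [0, 6, 7, 2, 3, 4, 10, 5, 8, 11, 9, 13, 12, 1]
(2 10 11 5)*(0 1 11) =(0 1 11 5 2 10) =[1, 11, 10, 3, 4, 2, 6, 7, 8, 9, 0, 5]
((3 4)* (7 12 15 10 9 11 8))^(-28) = (15)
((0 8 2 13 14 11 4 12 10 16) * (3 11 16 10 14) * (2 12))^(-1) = ((0 8 12 14 16)(2 13 3 11 4))^(-1) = (0 16 14 12 8)(2 4 11 3 13)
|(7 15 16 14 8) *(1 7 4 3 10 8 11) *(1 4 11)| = |(1 7 15 16 14)(3 10 8 11 4)| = 5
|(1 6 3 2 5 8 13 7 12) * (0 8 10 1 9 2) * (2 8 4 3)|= 15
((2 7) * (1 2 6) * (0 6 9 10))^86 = (0 1 7 10 6 2 9)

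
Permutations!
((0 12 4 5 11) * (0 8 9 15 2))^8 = (0 2 15 9 8 11 5 4 12) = ((0 12 4 5 11 8 9 15 2))^8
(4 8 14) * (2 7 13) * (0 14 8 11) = (0 14 4 11)(2 7 13) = [14, 1, 7, 3, 11, 5, 6, 13, 8, 9, 10, 0, 12, 2, 4]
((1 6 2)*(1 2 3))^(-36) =((1 6 3))^(-36) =(6)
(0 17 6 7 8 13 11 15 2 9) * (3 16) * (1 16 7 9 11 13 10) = [17, 16, 11, 7, 4, 5, 9, 8, 10, 0, 1, 15, 12, 13, 14, 2, 3, 6] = (0 17 6 9)(1 16 3 7 8 10)(2 11 15)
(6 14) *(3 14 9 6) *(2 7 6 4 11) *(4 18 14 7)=(2 4 11)(3 7 6 9 18 14)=[0, 1, 4, 7, 11, 5, 9, 6, 8, 18, 10, 2, 12, 13, 3, 15, 16, 17, 14]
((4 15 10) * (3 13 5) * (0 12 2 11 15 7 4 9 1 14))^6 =(0 9 11)(1 15 12)(2 14 10)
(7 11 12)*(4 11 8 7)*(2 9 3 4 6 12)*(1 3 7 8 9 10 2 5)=(1 3 4 11 5)(2 10)(6 12)(7 9)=[0, 3, 10, 4, 11, 1, 12, 9, 8, 7, 2, 5, 6]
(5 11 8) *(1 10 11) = (1 10 11 8 5) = [0, 10, 2, 3, 4, 1, 6, 7, 5, 9, 11, 8]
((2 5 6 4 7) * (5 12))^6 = (12)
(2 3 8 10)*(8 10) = (2 3 10) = [0, 1, 3, 10, 4, 5, 6, 7, 8, 9, 2]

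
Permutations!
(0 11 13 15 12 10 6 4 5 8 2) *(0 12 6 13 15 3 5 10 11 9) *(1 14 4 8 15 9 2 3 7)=(0 2 12 11 9)(1 14 4 10 13 7)(3 5 15 6 8)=[2, 14, 12, 5, 10, 15, 8, 1, 3, 0, 13, 9, 11, 7, 4, 6]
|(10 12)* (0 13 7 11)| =4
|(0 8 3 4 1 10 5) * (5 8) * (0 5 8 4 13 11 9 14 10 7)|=11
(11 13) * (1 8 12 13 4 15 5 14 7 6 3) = (1 8 12 13 11 4 15 5 14 7 6 3) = [0, 8, 2, 1, 15, 14, 3, 6, 12, 9, 10, 4, 13, 11, 7, 5]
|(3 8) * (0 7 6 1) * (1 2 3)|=|(0 7 6 2 3 8 1)|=7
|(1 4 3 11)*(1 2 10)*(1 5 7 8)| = |(1 4 3 11 2 10 5 7 8)| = 9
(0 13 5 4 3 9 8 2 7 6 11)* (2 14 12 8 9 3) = (0 13 5 4 2 7 6 11)(8 14 12) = [13, 1, 7, 3, 2, 4, 11, 6, 14, 9, 10, 0, 8, 5, 12]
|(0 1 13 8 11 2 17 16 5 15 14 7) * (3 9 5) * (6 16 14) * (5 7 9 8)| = 15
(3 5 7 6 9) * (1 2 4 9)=(1 2 4 9 3 5 7 6)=[0, 2, 4, 5, 9, 7, 1, 6, 8, 3]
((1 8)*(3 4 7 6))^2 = ((1 8)(3 4 7 6))^2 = (8)(3 7)(4 6)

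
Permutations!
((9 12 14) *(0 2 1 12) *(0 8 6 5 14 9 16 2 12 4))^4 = ((0 12 9 8 6 5 14 16 2 1 4))^4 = (0 6 2 12 5 1 9 14 4 8 16)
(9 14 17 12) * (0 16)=[16, 1, 2, 3, 4, 5, 6, 7, 8, 14, 10, 11, 9, 13, 17, 15, 0, 12]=(0 16)(9 14 17 12)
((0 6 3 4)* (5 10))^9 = (0 6 3 4)(5 10)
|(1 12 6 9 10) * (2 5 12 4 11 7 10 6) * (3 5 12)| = |(1 4 11 7 10)(2 12)(3 5)(6 9)| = 10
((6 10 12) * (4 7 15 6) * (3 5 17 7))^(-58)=(3 6 5 10 17 12 7 4 15)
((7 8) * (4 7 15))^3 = (4 15 8 7)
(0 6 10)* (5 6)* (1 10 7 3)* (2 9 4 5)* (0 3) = (0 2 9 4 5 6 7)(1 10 3) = [2, 10, 9, 1, 5, 6, 7, 0, 8, 4, 3]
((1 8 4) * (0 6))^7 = ((0 6)(1 8 4))^7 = (0 6)(1 8 4)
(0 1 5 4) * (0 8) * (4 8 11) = (0 1 5 8)(4 11) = [1, 5, 2, 3, 11, 8, 6, 7, 0, 9, 10, 4]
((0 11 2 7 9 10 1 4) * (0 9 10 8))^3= ((0 11 2 7 10 1 4 9 8))^3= (0 7 4)(1 8 2)(9 11 10)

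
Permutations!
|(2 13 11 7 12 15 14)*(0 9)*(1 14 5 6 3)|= |(0 9)(1 14 2 13 11 7 12 15 5 6 3)|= 22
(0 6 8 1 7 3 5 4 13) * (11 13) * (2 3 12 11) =[6, 7, 3, 5, 2, 4, 8, 12, 1, 9, 10, 13, 11, 0] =(0 6 8 1 7 12 11 13)(2 3 5 4)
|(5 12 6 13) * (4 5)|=|(4 5 12 6 13)|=5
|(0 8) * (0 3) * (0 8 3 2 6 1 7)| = |(0 3 8 2 6 1 7)| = 7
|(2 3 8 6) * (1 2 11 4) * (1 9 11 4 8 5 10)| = |(1 2 3 5 10)(4 9 11 8 6)| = 5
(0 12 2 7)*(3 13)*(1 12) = (0 1 12 2 7)(3 13) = [1, 12, 7, 13, 4, 5, 6, 0, 8, 9, 10, 11, 2, 3]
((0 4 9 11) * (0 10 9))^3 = (11)(0 4)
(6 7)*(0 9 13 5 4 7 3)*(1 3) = (0 9 13 5 4 7 6 1 3) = [9, 3, 2, 0, 7, 4, 1, 6, 8, 13, 10, 11, 12, 5]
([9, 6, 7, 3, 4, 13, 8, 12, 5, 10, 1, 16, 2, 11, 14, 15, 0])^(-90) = (16)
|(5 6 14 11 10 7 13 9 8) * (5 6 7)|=9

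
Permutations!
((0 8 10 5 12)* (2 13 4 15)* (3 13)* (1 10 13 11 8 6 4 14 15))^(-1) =((0 6 4 1 10 5 12)(2 3 11 8 13 14 15))^(-1) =(0 12 5 10 1 4 6)(2 15 14 13 8 11 3)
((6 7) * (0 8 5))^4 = (0 8 5)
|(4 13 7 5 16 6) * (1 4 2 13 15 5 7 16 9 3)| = |(1 4 15 5 9 3)(2 13 16 6)| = 12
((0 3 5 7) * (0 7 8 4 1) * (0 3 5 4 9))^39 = ((0 5 8 9)(1 3 4))^39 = (0 9 8 5)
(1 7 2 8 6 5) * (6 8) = [0, 7, 6, 3, 4, 1, 5, 2, 8] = (8)(1 7 2 6 5)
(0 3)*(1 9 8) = [3, 9, 2, 0, 4, 5, 6, 7, 1, 8] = (0 3)(1 9 8)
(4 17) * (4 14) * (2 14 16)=[0, 1, 14, 3, 17, 5, 6, 7, 8, 9, 10, 11, 12, 13, 4, 15, 2, 16]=(2 14 4 17 16)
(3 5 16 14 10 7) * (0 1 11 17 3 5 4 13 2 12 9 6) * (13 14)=(0 1 11 17 3 4 14 10 7 5 16 13 2 12 9 6)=[1, 11, 12, 4, 14, 16, 0, 5, 8, 6, 7, 17, 9, 2, 10, 15, 13, 3]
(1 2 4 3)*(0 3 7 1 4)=[3, 2, 0, 4, 7, 5, 6, 1]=(0 3 4 7 1 2)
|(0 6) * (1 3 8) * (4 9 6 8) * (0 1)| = 10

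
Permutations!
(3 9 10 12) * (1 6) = (1 6)(3 9 10 12) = [0, 6, 2, 9, 4, 5, 1, 7, 8, 10, 12, 11, 3]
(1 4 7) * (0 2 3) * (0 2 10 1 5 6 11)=[10, 4, 3, 2, 7, 6, 11, 5, 8, 9, 1, 0]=(0 10 1 4 7 5 6 11)(2 3)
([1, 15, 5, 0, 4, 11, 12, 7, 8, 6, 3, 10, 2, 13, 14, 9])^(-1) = [3, 0, 12, 10, 4, 2, 9, 7, 8, 15, 11, 5, 6, 13, 14, 1]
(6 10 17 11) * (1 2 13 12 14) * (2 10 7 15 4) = [0, 10, 13, 3, 2, 5, 7, 15, 8, 9, 17, 6, 14, 12, 1, 4, 16, 11] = (1 10 17 11 6 7 15 4 2 13 12 14)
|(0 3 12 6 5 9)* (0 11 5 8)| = 15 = |(0 3 12 6 8)(5 9 11)|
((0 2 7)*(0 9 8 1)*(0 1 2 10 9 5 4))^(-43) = ((0 10 9 8 2 7 5 4))^(-43) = (0 7 9 4 2 10 5 8)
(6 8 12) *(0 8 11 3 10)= (0 8 12 6 11 3 10)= [8, 1, 2, 10, 4, 5, 11, 7, 12, 9, 0, 3, 6]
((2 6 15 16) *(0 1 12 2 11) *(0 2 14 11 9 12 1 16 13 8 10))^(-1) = (0 10 8 13 15 6 2 11 14 12 9 16)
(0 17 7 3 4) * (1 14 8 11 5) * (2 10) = (0 17 7 3 4)(1 14 8 11 5)(2 10) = [17, 14, 10, 4, 0, 1, 6, 3, 11, 9, 2, 5, 12, 13, 8, 15, 16, 7]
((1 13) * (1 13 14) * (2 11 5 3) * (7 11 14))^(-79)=(1 2 5 7 14 3 11)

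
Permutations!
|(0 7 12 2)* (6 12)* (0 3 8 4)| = 8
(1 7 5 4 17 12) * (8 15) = (1 7 5 4 17 12)(8 15) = [0, 7, 2, 3, 17, 4, 6, 5, 15, 9, 10, 11, 1, 13, 14, 8, 16, 12]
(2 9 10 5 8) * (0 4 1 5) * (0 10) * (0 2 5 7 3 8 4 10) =[10, 7, 9, 8, 1, 4, 6, 3, 5, 2, 0] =(0 10)(1 7 3 8 5 4)(2 9)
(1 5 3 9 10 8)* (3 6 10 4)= [0, 5, 2, 9, 3, 6, 10, 7, 1, 4, 8]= (1 5 6 10 8)(3 9 4)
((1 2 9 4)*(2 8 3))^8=((1 8 3 2 9 4))^8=(1 3 9)(2 4 8)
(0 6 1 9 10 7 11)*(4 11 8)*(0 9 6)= [0, 6, 2, 3, 11, 5, 1, 8, 4, 10, 7, 9]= (1 6)(4 11 9 10 7 8)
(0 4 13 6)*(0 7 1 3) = [4, 3, 2, 0, 13, 5, 7, 1, 8, 9, 10, 11, 12, 6] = (0 4 13 6 7 1 3)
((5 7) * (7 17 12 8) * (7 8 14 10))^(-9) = ((5 17 12 14 10 7))^(-9) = (5 14)(7 12)(10 17)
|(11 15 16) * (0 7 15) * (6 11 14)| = |(0 7 15 16 14 6 11)| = 7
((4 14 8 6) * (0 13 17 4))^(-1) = ((0 13 17 4 14 8 6))^(-1) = (0 6 8 14 4 17 13)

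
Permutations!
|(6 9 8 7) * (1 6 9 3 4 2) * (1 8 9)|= |(9)(1 6 3 4 2 8 7)|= 7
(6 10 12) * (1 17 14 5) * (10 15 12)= [0, 17, 2, 3, 4, 1, 15, 7, 8, 9, 10, 11, 6, 13, 5, 12, 16, 14]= (1 17 14 5)(6 15 12)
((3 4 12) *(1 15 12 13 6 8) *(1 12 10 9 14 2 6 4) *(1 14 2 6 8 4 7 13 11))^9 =((1 15 10 9 2 8 12 3 14 6 4 11)(7 13))^9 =(1 6 12 9)(2 15 4 3)(7 13)(8 10 11 14)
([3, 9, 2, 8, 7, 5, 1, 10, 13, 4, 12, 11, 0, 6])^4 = [6, 10, 2, 1, 0, 5, 7, 3, 9, 12, 8, 11, 13, 4]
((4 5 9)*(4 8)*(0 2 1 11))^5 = ((0 2 1 11)(4 5 9 8))^5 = (0 2 1 11)(4 5 9 8)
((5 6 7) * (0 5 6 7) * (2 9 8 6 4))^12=((0 5 7 4 2 9 8 6))^12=(0 2)(4 6)(5 9)(7 8)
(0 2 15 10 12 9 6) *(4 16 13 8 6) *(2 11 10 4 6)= (0 11 10 12 9 6)(2 15 4 16 13 8)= [11, 1, 15, 3, 16, 5, 0, 7, 2, 6, 12, 10, 9, 8, 14, 4, 13]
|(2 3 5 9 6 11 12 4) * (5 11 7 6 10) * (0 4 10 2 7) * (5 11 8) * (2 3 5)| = |(0 4 7 6)(2 5 9 3 8)(10 11 12)| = 60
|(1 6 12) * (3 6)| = 4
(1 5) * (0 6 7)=(0 6 7)(1 5)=[6, 5, 2, 3, 4, 1, 7, 0]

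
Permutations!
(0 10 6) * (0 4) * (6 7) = (0 10 7 6 4) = [10, 1, 2, 3, 0, 5, 4, 6, 8, 9, 7]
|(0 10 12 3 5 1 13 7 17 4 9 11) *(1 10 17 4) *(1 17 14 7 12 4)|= |(17)(0 14 7 1 13 12 3 5 10 4 9 11)|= 12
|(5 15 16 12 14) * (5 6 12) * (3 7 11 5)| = 6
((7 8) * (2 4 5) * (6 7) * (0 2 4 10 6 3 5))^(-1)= ((0 2 10 6 7 8 3 5 4))^(-1)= (0 4 5 3 8 7 6 10 2)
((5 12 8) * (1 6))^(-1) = ((1 6)(5 12 8))^(-1) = (1 6)(5 8 12)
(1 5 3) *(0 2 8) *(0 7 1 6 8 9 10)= (0 2 9 10)(1 5 3 6 8 7)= [2, 5, 9, 6, 4, 3, 8, 1, 7, 10, 0]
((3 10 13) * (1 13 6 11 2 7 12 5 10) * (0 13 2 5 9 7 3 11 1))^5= (0 6 13 1 11 2 5 3 10)(7 9 12)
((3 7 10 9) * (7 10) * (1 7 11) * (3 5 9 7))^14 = (1 11 7 10 3)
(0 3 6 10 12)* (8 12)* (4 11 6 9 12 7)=(0 3 9 12)(4 11 6 10 8 7)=[3, 1, 2, 9, 11, 5, 10, 4, 7, 12, 8, 6, 0]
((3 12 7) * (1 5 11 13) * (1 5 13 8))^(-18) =((1 13 5 11 8)(3 12 7))^(-18) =(1 5 8 13 11)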